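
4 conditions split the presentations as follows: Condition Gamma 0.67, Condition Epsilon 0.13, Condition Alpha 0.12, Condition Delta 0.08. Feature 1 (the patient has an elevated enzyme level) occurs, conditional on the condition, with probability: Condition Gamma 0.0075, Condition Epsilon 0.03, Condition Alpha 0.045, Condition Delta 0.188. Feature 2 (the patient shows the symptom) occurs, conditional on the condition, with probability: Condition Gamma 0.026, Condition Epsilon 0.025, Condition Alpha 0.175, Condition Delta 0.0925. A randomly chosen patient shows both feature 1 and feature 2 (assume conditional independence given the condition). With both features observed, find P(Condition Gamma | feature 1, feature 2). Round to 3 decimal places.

By Bayes' rule, posterior ∝ prior × likelihood:
  Condition Gamma: 0.67 × 0.0075 × 0.026 = 0.00013065
  Condition Epsilon: 0.13 × 0.03 × 0.025 = 0.0000975
  Condition Alpha: 0.12 × 0.045 × 0.175 = 0.000945
  Condition Delta: 0.08 × 0.188 × 0.0925 = 0.0013912
Total = 0.00256435.
P(Condition Gamma | evidence) = 0.00013065 / 0.00256435 ≈ 0.051.

0.051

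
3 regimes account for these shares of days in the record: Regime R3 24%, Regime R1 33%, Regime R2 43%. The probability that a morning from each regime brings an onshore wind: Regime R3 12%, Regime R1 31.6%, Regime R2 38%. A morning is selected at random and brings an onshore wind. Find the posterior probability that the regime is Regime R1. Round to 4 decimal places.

0.3517

Prior × likelihood for each hypothesis:
  Regime R3: 0.24 × 0.12 = 0.0288
  Regime R1: 0.33 × 0.316 = 0.10428
  Regime R2: 0.43 × 0.38 = 0.1634
Sum = 0.29648.
P(Regime R1 | evidence) = 0.10428 / 0.29648 ≈ 0.3517.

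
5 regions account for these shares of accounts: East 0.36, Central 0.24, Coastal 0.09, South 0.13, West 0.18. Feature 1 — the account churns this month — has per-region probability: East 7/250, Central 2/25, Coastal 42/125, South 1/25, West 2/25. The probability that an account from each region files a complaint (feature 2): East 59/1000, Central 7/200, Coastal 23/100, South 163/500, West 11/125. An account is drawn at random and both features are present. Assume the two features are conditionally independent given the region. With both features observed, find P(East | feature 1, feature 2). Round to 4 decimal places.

0.0532

Compute prior × likelihood for every hypothesis:
  East: 0.36 × 0.028 × 0.059 = 0.00059472
  Central: 0.24 × 0.08 × 0.035 = 0.000672
  Coastal: 0.09 × 0.336 × 0.23 = 0.0069552
  South: 0.13 × 0.04 × 0.326 = 0.0016952
  West: 0.18 × 0.08 × 0.088 = 0.0012672
Sum = 0.01118432.
P(East | evidence) = 0.00059472 / 0.01118432 ≈ 0.0532.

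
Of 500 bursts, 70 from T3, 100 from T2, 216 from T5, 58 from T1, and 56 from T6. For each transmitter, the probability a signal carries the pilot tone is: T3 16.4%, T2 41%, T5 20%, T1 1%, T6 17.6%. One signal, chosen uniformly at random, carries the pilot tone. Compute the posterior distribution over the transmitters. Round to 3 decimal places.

T3 0.108, T2 0.386, T5 0.407, T1 0.005, T6 0.093

Prior × likelihood for each hypothesis:
  T3: 0.14 × 0.164 = 0.02296
  T2: 0.2 × 0.41 = 0.082
  T5: 0.432 × 0.2 = 0.0864
  T1: 0.116 × 0.01 = 0.00116
  T6: 0.112 × 0.176 = 0.019712
Total = 0.212232.
P(T3 | pilot) = 0.02296/0.212232 ≈ 0.108
P(T2 | pilot) = 0.082/0.212232 ≈ 0.386
P(T5 | pilot) = 0.0864/0.212232 ≈ 0.407
P(T1 | pilot) = 0.00116/0.212232 ≈ 0.005
P(T6 | pilot) = 0.019712/0.212232 ≈ 0.093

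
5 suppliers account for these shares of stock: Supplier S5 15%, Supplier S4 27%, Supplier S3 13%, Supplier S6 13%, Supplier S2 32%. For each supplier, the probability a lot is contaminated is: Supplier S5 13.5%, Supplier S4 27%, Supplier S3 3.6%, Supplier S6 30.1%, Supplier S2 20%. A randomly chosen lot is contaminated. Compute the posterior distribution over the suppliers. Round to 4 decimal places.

Supplier S5 0.1008, Supplier S4 0.3628, Supplier S3 0.0233, Supplier S6 0.1947, Supplier S2 0.3185

By Bayes' rule, posterior ∝ prior × likelihood:
  Supplier S5: 0.15 × 0.135 = 0.02025
  Supplier S4: 0.27 × 0.27 = 0.0729
  Supplier S3: 0.13 × 0.036 = 0.00468
  Supplier S6: 0.13 × 0.301 = 0.03913
  Supplier S2: 0.32 × 0.2 = 0.064
Total = 0.20096.
P(Supplier S5 | contaminated) = 0.02025/0.20096 ≈ 0.1008
P(Supplier S4 | contaminated) = 0.0729/0.20096 ≈ 0.3628
P(Supplier S3 | contaminated) = 0.00468/0.20096 ≈ 0.0233
P(Supplier S6 | contaminated) = 0.03913/0.20096 ≈ 0.1947
P(Supplier S2 | contaminated) = 0.064/0.20096 ≈ 0.3185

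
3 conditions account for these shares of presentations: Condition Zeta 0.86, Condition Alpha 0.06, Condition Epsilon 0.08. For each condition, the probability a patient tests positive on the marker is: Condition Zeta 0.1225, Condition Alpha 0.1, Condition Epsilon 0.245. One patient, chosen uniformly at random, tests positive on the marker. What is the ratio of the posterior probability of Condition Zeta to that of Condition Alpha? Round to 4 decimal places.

17.5583

By Bayes' rule, posterior ∝ prior × likelihood:
  Condition Zeta: 0.86 × 0.1225 = 0.10535
  Condition Alpha: 0.06 × 0.1 = 0.006
  Condition Epsilon: 0.08 × 0.245 = 0.0196
Normalizing constant = 0.13095.
The ratio is 0.10535 / 0.006 (the normalizer cancels) = 17.5583.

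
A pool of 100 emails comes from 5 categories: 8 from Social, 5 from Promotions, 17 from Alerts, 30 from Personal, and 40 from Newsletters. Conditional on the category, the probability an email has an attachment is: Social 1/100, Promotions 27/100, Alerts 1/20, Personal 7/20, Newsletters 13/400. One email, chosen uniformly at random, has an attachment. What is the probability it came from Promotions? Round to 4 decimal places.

0.0959

Compute prior × likelihood for every hypothesis:
  Social: 0.08 × 0.01 = 0.0008
  Promotions: 0.05 × 0.27 = 0.0135
  Alerts: 0.17 × 0.05 = 0.0085
  Personal: 0.3 × 0.35 = 0.105
  Newsletters: 0.4 × 0.0325 = 0.013
Sum = 0.1408.
P(Promotions | evidence) = 0.0135 / 0.1408 ≈ 0.0959.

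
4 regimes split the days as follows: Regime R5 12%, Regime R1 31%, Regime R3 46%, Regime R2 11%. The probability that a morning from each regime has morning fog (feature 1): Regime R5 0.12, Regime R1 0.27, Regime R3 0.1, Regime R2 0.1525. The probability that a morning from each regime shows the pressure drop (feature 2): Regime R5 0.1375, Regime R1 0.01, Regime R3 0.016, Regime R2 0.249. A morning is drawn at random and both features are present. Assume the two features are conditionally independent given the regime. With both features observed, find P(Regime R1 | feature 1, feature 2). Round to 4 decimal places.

By Bayes' rule, posterior ∝ prior × likelihood:
  Regime R5: 0.12 × 0.12 × 0.1375 = 0.00198
  Regime R1: 0.31 × 0.27 × 0.01 = 0.000837
  Regime R3: 0.46 × 0.1 × 0.016 = 0.000736
  Regime R2: 0.11 × 0.1525 × 0.249 = 0.004176975
Total = 0.007729975.
P(Regime R1 | evidence) = 0.000837 / 0.007729975 ≈ 0.1083.

0.1083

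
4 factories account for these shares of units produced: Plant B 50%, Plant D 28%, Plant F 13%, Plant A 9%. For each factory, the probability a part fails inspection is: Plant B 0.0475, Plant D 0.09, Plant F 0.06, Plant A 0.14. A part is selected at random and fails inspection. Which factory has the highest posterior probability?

Plant D

Prior × likelihood for each hypothesis:
  Plant B: 0.5 × 0.0475 = 0.02375
  Plant D: 0.28 × 0.09 = 0.0252
  Plant F: 0.13 × 0.06 = 0.0078
  Plant A: 0.09 × 0.14 = 0.0126
Normalizing constant = 0.06935.
Largest term belongs to Plant D, so Plant D is most probable.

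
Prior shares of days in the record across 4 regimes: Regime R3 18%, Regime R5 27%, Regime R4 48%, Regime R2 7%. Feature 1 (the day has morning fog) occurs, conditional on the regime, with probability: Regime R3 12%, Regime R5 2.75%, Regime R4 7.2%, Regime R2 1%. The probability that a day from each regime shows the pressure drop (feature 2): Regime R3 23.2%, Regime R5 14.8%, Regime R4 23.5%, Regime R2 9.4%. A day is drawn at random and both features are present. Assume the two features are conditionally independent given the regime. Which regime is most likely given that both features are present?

Regime R4

By Bayes' rule, posterior ∝ prior × likelihood:
  Regime R3: 0.18 × 0.12 × 0.232 = 0.0050112
  Regime R5: 0.27 × 0.0275 × 0.148 = 0.0010989
  Regime R4: 0.48 × 0.072 × 0.235 = 0.0081216
  Regime R2: 0.07 × 0.01 × 0.094 = 0.0000658
Total = 0.0142975.
Largest term belongs to Regime R4, so Regime R4 is most probable.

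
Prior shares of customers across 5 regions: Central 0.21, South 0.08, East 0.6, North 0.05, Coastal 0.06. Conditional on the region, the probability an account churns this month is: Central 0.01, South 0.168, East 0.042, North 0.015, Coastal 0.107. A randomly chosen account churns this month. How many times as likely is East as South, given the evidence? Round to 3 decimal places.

1.875

Unnormalized posteriors (prior × likelihood):
  Central: 0.21 × 0.01 = 0.0021
  South: 0.08 × 0.168 = 0.01344
  East: 0.6 × 0.042 = 0.0252
  North: 0.05 × 0.015 = 0.00075
  Coastal: 0.06 × 0.107 = 0.00642
Sum = 0.04791.
The ratio is 0.0252 / 0.01344 (the normalizer cancels) = 1.875.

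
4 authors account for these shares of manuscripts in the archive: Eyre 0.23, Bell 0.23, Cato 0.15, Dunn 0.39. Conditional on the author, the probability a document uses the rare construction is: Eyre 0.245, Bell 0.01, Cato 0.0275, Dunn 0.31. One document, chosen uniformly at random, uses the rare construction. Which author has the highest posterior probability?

Dunn

By Bayes' rule, posterior ∝ prior × likelihood:
  Eyre: 0.23 × 0.245 = 0.05635
  Bell: 0.23 × 0.01 = 0.0023
  Cato: 0.15 × 0.0275 = 0.004125
  Dunn: 0.39 × 0.31 = 0.1209
Sum = 0.183675.
Largest term belongs to Dunn, so Dunn is most probable.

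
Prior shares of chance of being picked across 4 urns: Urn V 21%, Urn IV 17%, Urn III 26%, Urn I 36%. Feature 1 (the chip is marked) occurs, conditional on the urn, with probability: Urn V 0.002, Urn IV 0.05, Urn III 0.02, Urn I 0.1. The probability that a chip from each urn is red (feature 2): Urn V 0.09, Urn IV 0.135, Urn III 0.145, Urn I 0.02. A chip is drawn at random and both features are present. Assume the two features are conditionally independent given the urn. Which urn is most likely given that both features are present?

By Bayes' rule, posterior ∝ prior × likelihood:
  Urn V: 0.21 × 0.002 × 0.09 = 0.0000378
  Urn IV: 0.17 × 0.05 × 0.135 = 0.0011475
  Urn III: 0.26 × 0.02 × 0.145 = 0.000754
  Urn I: 0.36 × 0.1 × 0.02 = 0.00072
Sum = 0.0026593.
Largest term belongs to Urn IV, so Urn IV is most probable.

Urn IV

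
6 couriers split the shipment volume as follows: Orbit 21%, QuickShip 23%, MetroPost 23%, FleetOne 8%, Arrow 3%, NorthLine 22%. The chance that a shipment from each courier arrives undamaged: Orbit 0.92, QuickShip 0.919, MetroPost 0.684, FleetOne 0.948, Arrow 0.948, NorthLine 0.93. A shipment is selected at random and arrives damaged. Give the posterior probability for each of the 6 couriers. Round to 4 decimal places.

Taking complements, P(damaged | each) = Orbit 0.08, QuickShip 0.081, MetroPost 0.316, FleetOne 0.052, Arrow 0.052, NorthLine 0.07.
Compute prior × likelihood for every hypothesis:
  Orbit: 0.21 × 0.08 = 0.0168
  QuickShip: 0.23 × 0.081 = 0.01863
  MetroPost: 0.23 × 0.316 = 0.07268
  FleetOne: 0.08 × 0.052 = 0.00416
  Arrow: 0.03 × 0.052 = 0.00156
  NorthLine: 0.22 × 0.07 = 0.0154
Total = 0.12923.
P(Orbit | damaged) = 0.0168/0.12923 ≈ 0.1300
P(QuickShip | damaged) = 0.01863/0.12923 ≈ 0.1442
P(MetroPost | damaged) = 0.07268/0.12923 ≈ 0.5624
P(FleetOne | damaged) = 0.00416/0.12923 ≈ 0.0322
P(Arrow | damaged) = 0.00156/0.12923 ≈ 0.0121
P(NorthLine | damaged) = 0.0154/0.12923 ≈ 0.1192
(Check: 0.1300+0.1442+0.5624+0.0322+0.0121+0.1192 = 1.0001.)

Orbit 0.1300, QuickShip 0.1442, MetroPost 0.5624, FleetOne 0.0322, Arrow 0.0121, NorthLine 0.1192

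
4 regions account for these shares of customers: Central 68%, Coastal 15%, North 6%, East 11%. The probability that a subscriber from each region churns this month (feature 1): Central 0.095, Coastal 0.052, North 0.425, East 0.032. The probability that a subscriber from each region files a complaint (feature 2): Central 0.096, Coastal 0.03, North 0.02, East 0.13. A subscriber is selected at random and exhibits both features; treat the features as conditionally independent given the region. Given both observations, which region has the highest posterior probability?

Central

Prior × likelihood for each hypothesis:
  Central: 0.68 × 0.095 × 0.096 = 0.0062016
  Coastal: 0.15 × 0.052 × 0.03 = 0.000234
  North: 0.06 × 0.425 × 0.02 = 0.00051
  East: 0.11 × 0.032 × 0.13 = 0.0004576
Normalizing constant = 0.0074032.
Largest term belongs to Central, so Central is most probable.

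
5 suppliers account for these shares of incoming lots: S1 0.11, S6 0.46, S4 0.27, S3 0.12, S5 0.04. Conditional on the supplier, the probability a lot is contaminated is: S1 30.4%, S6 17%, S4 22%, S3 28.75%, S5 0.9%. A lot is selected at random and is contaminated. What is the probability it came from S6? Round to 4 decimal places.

Prior × likelihood for each hypothesis:
  S1: 0.11 × 0.304 = 0.03344
  S6: 0.46 × 0.17 = 0.0782
  S4: 0.27 × 0.22 = 0.0594
  S3: 0.12 × 0.2875 = 0.0345
  S5: 0.04 × 0.009 = 0.00036
Normalizing constant = 0.2059.
P(S6 | evidence) = 0.0782 / 0.2059 ≈ 0.3798.

0.3798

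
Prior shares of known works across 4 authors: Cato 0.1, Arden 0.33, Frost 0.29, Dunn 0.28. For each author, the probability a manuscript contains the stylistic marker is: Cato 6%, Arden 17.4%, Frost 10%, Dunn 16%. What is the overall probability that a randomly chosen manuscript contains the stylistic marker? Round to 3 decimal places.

0.137

Compute prior × likelihood for every hypothesis:
  Cato: 0.1 × 0.06 = 0.006
  Arden: 0.33 × 0.174 = 0.05742
  Frost: 0.29 × 0.1 = 0.029
  Dunn: 0.28 × 0.16 = 0.0448
P(marker) = 0.006 + 0.05742 + 0.029 + 0.0448 = 0.13722 → 0.137.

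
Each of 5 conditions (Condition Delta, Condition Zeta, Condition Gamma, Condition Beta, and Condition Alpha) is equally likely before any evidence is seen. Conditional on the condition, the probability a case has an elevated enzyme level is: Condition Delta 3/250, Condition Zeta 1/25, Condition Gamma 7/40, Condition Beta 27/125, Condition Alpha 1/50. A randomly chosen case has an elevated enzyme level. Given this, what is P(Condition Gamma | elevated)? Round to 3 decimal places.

Since the prior is uniform, the posterior is proportional to the likelihood:
  Condition Delta: 0.012
  Condition Zeta: 0.04
  Condition Gamma: 0.175
  Condition Beta: 0.216
  Condition Alpha: 0.02
Normalizing constant = 0.463.
P(Condition Gamma | evidence) = 0.175 / 0.463 ≈ 0.378.

0.378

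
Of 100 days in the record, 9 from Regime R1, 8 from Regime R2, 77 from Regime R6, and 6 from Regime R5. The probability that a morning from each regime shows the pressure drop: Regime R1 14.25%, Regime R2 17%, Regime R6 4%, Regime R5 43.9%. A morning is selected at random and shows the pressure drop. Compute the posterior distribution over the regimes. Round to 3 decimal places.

Regime R1 0.153, Regime R2 0.163, Regime R6 0.369, Regime R5 0.315

By Bayes' rule, posterior ∝ prior × likelihood:
  Regime R1: 0.09 × 0.1425 = 0.012825
  Regime R2: 0.08 × 0.17 = 0.0136
  Regime R6: 0.77 × 0.04 = 0.0308
  Regime R5: 0.06 × 0.439 = 0.02634
Normalizing constant = 0.083565.
P(Regime R1 | drop) = 0.012825/0.083565 ≈ 0.153
P(Regime R2 | drop) = 0.0136/0.083565 ≈ 0.163
P(Regime R6 | drop) = 0.0308/0.083565 ≈ 0.369
P(Regime R5 | drop) = 0.02634/0.083565 ≈ 0.315
(Check: 0.153+0.163+0.369+0.315 = 1.000.)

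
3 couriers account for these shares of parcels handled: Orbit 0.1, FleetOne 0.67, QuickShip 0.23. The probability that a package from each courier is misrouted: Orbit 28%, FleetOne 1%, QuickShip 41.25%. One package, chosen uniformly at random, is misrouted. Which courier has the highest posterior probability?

Compute prior × likelihood for every hypothesis:
  Orbit: 0.1 × 0.28 = 0.028
  FleetOne: 0.67 × 0.01 = 0.0067
  QuickShip: 0.23 × 0.4125 = 0.094875
Total = 0.129575.
Largest term belongs to QuickShip, so QuickShip is most probable.

QuickShip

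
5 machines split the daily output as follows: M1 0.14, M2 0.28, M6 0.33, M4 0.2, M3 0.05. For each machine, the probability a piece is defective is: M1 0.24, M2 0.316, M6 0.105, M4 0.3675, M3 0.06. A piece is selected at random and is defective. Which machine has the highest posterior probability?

M2

Unnormalized posteriors (prior × likelihood):
  M1: 0.14 × 0.24 = 0.0336
  M2: 0.28 × 0.316 = 0.08848
  M6: 0.33 × 0.105 = 0.03465
  M4: 0.2 × 0.3675 = 0.0735
  M3: 0.05 × 0.06 = 0.003
Sum = 0.23323.
Largest term belongs to M2, so M2 is most probable.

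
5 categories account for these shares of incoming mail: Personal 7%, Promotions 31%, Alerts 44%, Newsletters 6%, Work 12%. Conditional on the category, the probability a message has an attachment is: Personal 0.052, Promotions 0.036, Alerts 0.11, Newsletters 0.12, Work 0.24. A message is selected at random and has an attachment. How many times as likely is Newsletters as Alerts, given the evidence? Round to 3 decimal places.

By Bayes' rule, posterior ∝ prior × likelihood:
  Personal: 0.07 × 0.052 = 0.00364
  Promotions: 0.31 × 0.036 = 0.01116
  Alerts: 0.44 × 0.11 = 0.0484
  Newsletters: 0.06 × 0.12 = 0.0072
  Work: 0.12 × 0.24 = 0.0288
Total = 0.0992.
The ratio is 0.0072 / 0.0484 (the normalizer cancels) = 0.149.

0.149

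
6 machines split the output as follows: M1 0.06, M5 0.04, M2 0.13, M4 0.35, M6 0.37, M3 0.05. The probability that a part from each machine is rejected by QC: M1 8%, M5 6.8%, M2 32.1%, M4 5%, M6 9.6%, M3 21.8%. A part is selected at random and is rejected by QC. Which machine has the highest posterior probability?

By Bayes' rule, posterior ∝ prior × likelihood:
  M1: 0.06 × 0.08 = 0.0048
  M5: 0.04 × 0.068 = 0.00272
  M2: 0.13 × 0.321 = 0.04173
  M4: 0.35 × 0.05 = 0.0175
  M6: 0.37 × 0.096 = 0.03552
  M3: 0.05 × 0.218 = 0.0109
Total = 0.11317.
Largest term belongs to M2, so M2 is most probable.

M2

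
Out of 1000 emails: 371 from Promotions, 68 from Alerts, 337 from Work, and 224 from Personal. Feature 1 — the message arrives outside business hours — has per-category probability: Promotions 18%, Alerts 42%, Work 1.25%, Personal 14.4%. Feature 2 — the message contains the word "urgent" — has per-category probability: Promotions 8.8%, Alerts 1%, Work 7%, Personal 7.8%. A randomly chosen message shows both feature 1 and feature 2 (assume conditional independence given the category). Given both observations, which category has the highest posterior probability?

By Bayes' rule, posterior ∝ prior × likelihood:
  Promotions: 0.371 × 0.18 × 0.088 = 0.00587664
  Alerts: 0.068 × 0.42 × 0.01 = 0.0002856
  Work: 0.337 × 0.0125 × 0.07 = 0.000294875
  Personal: 0.224 × 0.144 × 0.078 = 0.002515968
Sum = 0.008973083.
Largest term belongs to Promotions, so Promotions is most probable.

Promotions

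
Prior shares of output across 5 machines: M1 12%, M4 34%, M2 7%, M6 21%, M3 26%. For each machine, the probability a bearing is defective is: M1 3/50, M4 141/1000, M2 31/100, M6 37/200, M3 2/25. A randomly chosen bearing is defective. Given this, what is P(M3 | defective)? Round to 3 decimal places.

Unnormalized posteriors (prior × likelihood):
  M1: 0.12 × 0.06 = 0.0072
  M4: 0.34 × 0.141 = 0.04794
  M2: 0.07 × 0.31 = 0.0217
  M6: 0.21 × 0.185 = 0.03885
  M3: 0.26 × 0.08 = 0.0208
Sum = 0.13649.
P(M3 | evidence) = 0.0208 / 0.13649 ≈ 0.152.

0.152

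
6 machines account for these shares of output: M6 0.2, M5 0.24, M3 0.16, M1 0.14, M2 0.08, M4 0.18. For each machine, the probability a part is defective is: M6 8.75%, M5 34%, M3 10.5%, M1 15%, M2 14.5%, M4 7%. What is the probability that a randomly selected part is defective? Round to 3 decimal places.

0.161

Compute prior × likelihood for every hypothesis:
  M6: 0.2 × 0.0875 = 0.0175
  M5: 0.24 × 0.34 = 0.0816
  M3: 0.16 × 0.105 = 0.0168
  M1: 0.14 × 0.15 = 0.021
  M2: 0.08 × 0.145 = 0.0116
  M4: 0.18 × 0.07 = 0.0126
P(defective) = 0.0175 + 0.0816 + 0.0168 + 0.021 + 0.0116 + 0.0126 = 0.1611 → 0.161.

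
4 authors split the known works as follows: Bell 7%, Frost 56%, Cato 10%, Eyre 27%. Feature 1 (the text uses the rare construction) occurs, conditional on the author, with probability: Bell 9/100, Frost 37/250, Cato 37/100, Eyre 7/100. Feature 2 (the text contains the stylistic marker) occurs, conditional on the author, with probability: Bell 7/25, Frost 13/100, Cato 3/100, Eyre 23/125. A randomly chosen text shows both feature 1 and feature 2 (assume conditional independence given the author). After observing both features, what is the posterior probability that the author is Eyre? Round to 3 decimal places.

0.203

Prior × likelihood for each hypothesis:
  Bell: 0.07 × 0.09 × 0.28 = 0.001764
  Frost: 0.56 × 0.148 × 0.13 = 0.0107744
  Cato: 0.1 × 0.37 × 0.03 = 0.00111
  Eyre: 0.27 × 0.07 × 0.184 = 0.0034776
Total = 0.017126.
P(Eyre | evidence) = 0.0034776 / 0.017126 ≈ 0.203.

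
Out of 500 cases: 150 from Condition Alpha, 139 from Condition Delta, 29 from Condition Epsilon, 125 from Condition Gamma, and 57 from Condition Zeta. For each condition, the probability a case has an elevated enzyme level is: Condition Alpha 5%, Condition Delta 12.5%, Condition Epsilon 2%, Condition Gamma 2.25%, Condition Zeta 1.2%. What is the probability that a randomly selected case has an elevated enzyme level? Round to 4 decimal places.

Compute prior × likelihood for every hypothesis:
  Condition Alpha: 0.3 × 0.05 = 0.015
  Condition Delta: 0.278 × 0.125 = 0.03475
  Condition Epsilon: 0.058 × 0.02 = 0.00116
  Condition Gamma: 0.25 × 0.0225 = 0.005625
  Condition Zeta: 0.114 × 0.012 = 0.001368
P(elevated) = 0.015 + 0.03475 + 0.00116 + 0.005625 + 0.001368 = 0.057903 → 0.0579.

0.0579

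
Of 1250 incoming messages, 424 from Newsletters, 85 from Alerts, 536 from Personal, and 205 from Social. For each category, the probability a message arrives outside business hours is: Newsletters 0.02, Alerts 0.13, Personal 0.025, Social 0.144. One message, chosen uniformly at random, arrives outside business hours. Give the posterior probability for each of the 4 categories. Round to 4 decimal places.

Compute prior × likelihood for every hypothesis:
  Newsletters: 0.3392 × 0.02 = 0.006784
  Alerts: 0.068 × 0.13 = 0.00884
  Personal: 0.4288 × 0.025 = 0.01072
  Social: 0.164 × 0.144 = 0.023616
Sum = 0.04996.
P(Newsletters | off-hours) = 0.006784/0.04996 ≈ 0.1358
P(Alerts | off-hours) = 0.00884/0.04996 ≈ 0.1769
P(Personal | off-hours) = 0.01072/0.04996 ≈ 0.2146
P(Social | off-hours) = 0.023616/0.04996 ≈ 0.4727

Newsletters 0.1358, Alerts 0.1769, Personal 0.2146, Social 0.4727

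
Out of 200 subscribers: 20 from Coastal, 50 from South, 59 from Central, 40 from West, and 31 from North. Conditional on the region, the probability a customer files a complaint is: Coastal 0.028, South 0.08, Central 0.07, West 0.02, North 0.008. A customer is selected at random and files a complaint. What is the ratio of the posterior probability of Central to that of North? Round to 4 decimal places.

By Bayes' rule, posterior ∝ prior × likelihood:
  Coastal: 0.1 × 0.028 = 0.0028
  South: 0.25 × 0.08 = 0.02
  Central: 0.295 × 0.07 = 0.02065
  West: 0.2 × 0.02 = 0.004
  North: 0.155 × 0.008 = 0.00124
Total = 0.04869.
The ratio is 0.02065 / 0.00124 (the normalizer cancels) = 16.6532.

16.6532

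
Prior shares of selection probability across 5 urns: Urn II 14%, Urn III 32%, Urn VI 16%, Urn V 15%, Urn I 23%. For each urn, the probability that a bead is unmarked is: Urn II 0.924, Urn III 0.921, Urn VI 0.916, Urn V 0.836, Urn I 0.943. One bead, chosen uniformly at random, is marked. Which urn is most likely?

Urn III

Taking complements, P(marked | each) = Urn II 0.076, Urn III 0.079, Urn VI 0.084, Urn V 0.164, Urn I 0.057.
Compute prior × likelihood for every hypothesis:
  Urn II: 0.14 × 0.076 = 0.01064
  Urn III: 0.32 × 0.079 = 0.02528
  Urn VI: 0.16 × 0.084 = 0.01344
  Urn V: 0.15 × 0.164 = 0.0246
  Urn I: 0.23 × 0.057 = 0.01311
Total = 0.08707.
Largest term belongs to Urn III, so Urn III is most probable.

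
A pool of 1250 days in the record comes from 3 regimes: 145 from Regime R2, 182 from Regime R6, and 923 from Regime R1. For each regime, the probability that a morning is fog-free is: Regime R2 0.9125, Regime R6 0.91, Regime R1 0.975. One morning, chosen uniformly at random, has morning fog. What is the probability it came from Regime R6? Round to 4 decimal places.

0.3141

Taking complements, P(fog | each) = Regime R2 0.0875, Regime R6 0.09, Regime R1 0.025.
Prior × likelihood for each hypothesis:
  Regime R2: 0.116 × 0.0875 = 0.01015
  Regime R6: 0.1456 × 0.09 = 0.013104
  Regime R1: 0.7384 × 0.025 = 0.01846
Normalizing constant = 0.041714.
P(Regime R6 | evidence) = 0.013104 / 0.041714 ≈ 0.3141.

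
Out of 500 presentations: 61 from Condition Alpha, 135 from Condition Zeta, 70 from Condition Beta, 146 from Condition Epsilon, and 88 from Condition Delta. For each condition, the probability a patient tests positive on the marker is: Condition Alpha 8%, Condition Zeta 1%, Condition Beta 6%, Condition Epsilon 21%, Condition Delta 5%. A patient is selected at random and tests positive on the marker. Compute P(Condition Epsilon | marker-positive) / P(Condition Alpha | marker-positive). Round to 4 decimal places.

6.2828

Compute prior × likelihood for every hypothesis:
  Condition Alpha: 0.122 × 0.08 = 0.00976
  Condition Zeta: 0.27 × 0.01 = 0.0027
  Condition Beta: 0.14 × 0.06 = 0.0084
  Condition Epsilon: 0.292 × 0.21 = 0.06132
  Condition Delta: 0.176 × 0.05 = 0.0088
Total = 0.09098.
The ratio is 0.06132 / 0.00976 (the normalizer cancels) = 6.2828.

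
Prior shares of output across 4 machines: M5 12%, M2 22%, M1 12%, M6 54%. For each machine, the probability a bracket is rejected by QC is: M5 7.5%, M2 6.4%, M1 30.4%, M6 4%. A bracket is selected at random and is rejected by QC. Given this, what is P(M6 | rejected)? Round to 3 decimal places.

Prior × likelihood for each hypothesis:
  M5: 0.12 × 0.075 = 0.009
  M2: 0.22 × 0.064 = 0.01408
  M1: 0.12 × 0.304 = 0.03648
  M6: 0.54 × 0.04 = 0.0216
Normalizing constant = 0.08116.
P(M6 | evidence) = 0.0216 / 0.08116 ≈ 0.266.

0.266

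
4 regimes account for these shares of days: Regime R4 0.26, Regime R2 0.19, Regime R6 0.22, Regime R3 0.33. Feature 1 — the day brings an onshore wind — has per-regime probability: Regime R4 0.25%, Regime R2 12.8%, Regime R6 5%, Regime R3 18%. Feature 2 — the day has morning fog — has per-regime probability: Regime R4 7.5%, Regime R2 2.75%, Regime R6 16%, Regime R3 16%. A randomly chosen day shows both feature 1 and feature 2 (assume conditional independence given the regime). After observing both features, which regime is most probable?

Regime R3

By Bayes' rule, posterior ∝ prior × likelihood:
  Regime R4: 0.26 × 0.0025 × 0.075 = 0.00004875
  Regime R2: 0.19 × 0.128 × 0.0275 = 0.0006688
  Regime R6: 0.22 × 0.05 × 0.16 = 0.00176
  Regime R3: 0.33 × 0.18 × 0.16 = 0.009504
Normalizing constant = 0.01198155.
Largest term belongs to Regime R3, so Regime R3 is most probable.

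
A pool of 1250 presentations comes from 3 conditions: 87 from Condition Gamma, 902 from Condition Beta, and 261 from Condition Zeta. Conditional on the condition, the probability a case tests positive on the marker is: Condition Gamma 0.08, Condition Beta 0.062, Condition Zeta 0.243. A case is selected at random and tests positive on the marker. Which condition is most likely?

Condition Zeta

By Bayes' rule, posterior ∝ prior × likelihood:
  Condition Gamma: 0.0696 × 0.08 = 0.005568
  Condition Beta: 0.7216 × 0.062 = 0.0447392
  Condition Zeta: 0.2088 × 0.243 = 0.0507384
Sum = 0.1010456.
Largest term belongs to Condition Zeta, so Condition Zeta is most probable.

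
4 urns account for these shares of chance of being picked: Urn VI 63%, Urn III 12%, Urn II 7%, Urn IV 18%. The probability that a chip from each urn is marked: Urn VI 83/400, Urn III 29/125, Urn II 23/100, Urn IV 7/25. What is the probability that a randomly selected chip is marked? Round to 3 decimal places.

0.225

Prior × likelihood for each hypothesis:
  Urn VI: 0.63 × 0.2075 = 0.130725
  Urn III: 0.12 × 0.232 = 0.02784
  Urn II: 0.07 × 0.23 = 0.0161
  Urn IV: 0.18 × 0.28 = 0.0504
P(marked) = 0.130725 + 0.02784 + 0.0161 + 0.0504 = 0.225065 → 0.225.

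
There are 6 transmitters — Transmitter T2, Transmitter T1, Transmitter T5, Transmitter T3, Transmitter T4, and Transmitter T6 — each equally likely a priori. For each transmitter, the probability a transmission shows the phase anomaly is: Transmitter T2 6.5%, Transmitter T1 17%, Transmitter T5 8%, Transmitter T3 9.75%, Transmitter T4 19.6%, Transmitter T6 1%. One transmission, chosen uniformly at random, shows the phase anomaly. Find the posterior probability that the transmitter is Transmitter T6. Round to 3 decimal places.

0.016

With a uniform prior (1/6 each), posterior ∝ likelihood:
  Transmitter T2: 0.065
  Transmitter T1: 0.17
  Transmitter T5: 0.08
  Transmitter T3: 0.0975
  Transmitter T4: 0.196
  Transmitter T6: 0.01
Total = 0.6185.
P(Transmitter T6 | evidence) = 0.01 / 0.6185 ≈ 0.016.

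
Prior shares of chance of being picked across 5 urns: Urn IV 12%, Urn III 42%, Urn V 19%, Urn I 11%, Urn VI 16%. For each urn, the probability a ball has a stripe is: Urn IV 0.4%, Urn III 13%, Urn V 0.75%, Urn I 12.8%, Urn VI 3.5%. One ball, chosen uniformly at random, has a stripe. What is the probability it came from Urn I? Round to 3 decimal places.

Compute prior × likelihood for every hypothesis:
  Urn IV: 0.12 × 0.004 = 0.00048
  Urn III: 0.42 × 0.13 = 0.0546
  Urn V: 0.19 × 0.0075 = 0.001425
  Urn I: 0.11 × 0.128 = 0.01408
  Urn VI: 0.16 × 0.035 = 0.0056
Total = 0.076185.
P(Urn I | evidence) = 0.01408 / 0.076185 ≈ 0.185.

0.185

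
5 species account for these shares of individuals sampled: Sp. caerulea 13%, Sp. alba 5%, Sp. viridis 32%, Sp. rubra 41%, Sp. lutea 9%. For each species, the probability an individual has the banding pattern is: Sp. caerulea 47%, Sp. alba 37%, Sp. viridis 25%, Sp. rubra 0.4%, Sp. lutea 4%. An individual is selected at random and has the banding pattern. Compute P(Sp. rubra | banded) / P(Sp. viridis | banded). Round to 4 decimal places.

By Bayes' rule, posterior ∝ prior × likelihood:
  Sp. caerulea: 0.13 × 0.47 = 0.0611
  Sp. alba: 0.05 × 0.37 = 0.0185
  Sp. viridis: 0.32 × 0.25 = 0.08
  Sp. rubra: 0.41 × 0.004 = 0.00164
  Sp. lutea: 0.09 × 0.04 = 0.0036
Total = 0.16484.
The ratio is 0.00164 / 0.08 (the normalizer cancels) = 0.0205.

0.0205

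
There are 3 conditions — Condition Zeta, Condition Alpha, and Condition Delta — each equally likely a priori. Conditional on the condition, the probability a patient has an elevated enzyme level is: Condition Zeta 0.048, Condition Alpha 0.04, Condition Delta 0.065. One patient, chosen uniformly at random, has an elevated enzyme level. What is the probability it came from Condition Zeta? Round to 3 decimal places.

0.314

With a uniform prior (1/3 each), posterior ∝ likelihood:
  Condition Zeta: 0.048
  Condition Alpha: 0.04
  Condition Delta: 0.065
Sum = 0.153.
P(Condition Zeta | evidence) = 0.048 / 0.153 ≈ 0.314.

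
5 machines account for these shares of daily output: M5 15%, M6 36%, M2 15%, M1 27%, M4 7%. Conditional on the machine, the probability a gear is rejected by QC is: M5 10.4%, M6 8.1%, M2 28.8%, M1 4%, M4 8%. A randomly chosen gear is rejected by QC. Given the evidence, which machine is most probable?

M2

Unnormalized posteriors (prior × likelihood):
  M5: 0.15 × 0.104 = 0.0156
  M6: 0.36 × 0.081 = 0.02916
  M2: 0.15 × 0.288 = 0.0432
  M1: 0.27 × 0.04 = 0.0108
  M4: 0.07 × 0.08 = 0.0056
Total = 0.10436.
Largest term belongs to M2, so M2 is most probable.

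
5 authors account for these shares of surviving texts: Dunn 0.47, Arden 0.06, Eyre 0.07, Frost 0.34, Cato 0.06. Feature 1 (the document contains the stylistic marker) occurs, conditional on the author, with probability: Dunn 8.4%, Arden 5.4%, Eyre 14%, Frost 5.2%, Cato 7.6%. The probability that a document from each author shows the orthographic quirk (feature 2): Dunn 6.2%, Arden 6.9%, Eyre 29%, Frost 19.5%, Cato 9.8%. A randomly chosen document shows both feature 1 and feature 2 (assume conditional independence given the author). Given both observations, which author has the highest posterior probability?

By Bayes' rule, posterior ∝ prior × likelihood:
  Dunn: 0.47 × 0.084 × 0.062 = 0.00244776
  Arden: 0.06 × 0.054 × 0.069 = 0.00022356
  Eyre: 0.07 × 0.14 × 0.29 = 0.002842
  Frost: 0.34 × 0.052 × 0.195 = 0.0034476
  Cato: 0.06 × 0.076 × 0.098 = 0.00044688
Total = 0.0094078.
Largest term belongs to Frost, so Frost is most probable.

Frost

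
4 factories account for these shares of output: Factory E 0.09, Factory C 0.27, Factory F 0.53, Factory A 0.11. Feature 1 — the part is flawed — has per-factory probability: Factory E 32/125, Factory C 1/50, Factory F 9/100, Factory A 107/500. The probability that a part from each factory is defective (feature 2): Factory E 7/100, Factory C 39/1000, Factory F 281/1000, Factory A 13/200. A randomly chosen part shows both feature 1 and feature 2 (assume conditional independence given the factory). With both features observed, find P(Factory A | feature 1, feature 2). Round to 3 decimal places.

0.091

Compute prior × likelihood for every hypothesis:
  Factory E: 0.09 × 0.256 × 0.07 = 0.0016128
  Factory C: 0.27 × 0.02 × 0.039 = 0.0002106
  Factory F: 0.53 × 0.09 × 0.281 = 0.0134037
  Factory A: 0.11 × 0.214 × 0.065 = 0.0015301
Sum = 0.0167572.
P(Factory A | evidence) = 0.0015301 / 0.0167572 ≈ 0.091.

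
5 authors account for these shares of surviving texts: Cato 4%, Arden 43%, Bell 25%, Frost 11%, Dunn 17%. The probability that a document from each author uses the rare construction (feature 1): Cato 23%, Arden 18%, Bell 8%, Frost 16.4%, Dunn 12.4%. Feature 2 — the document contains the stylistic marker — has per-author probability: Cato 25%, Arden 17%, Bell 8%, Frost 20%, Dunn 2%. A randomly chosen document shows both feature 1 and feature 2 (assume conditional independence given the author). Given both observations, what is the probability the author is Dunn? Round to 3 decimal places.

0.020

By Bayes' rule, posterior ∝ prior × likelihood:
  Cato: 0.04 × 0.23 × 0.25 = 0.0023
  Arden: 0.43 × 0.18 × 0.17 = 0.013158
  Bell: 0.25 × 0.08 × 0.08 = 0.0016
  Frost: 0.11 × 0.164 × 0.2 = 0.003608
  Dunn: 0.17 × 0.124 × 0.02 = 0.0004216
Sum = 0.0210876.
P(Dunn | evidence) = 0.0004216 / 0.0210876 ≈ 0.020.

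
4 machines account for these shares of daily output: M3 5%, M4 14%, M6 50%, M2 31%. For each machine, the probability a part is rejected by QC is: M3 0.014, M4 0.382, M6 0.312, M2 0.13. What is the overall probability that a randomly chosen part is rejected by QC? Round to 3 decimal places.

0.250

Unnormalized posteriors (prior × likelihood):
  M3: 0.05 × 0.014 = 0.0007
  M4: 0.14 × 0.382 = 0.05348
  M6: 0.5 × 0.312 = 0.156
  M2: 0.31 × 0.13 = 0.0403
P(rejected) = 0.0007 + 0.05348 + 0.156 + 0.0403 = 0.25048 → 0.250.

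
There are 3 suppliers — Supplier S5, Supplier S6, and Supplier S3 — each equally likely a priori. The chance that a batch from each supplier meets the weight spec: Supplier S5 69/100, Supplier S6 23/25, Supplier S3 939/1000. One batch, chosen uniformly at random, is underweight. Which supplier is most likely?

Taking complements, P(underweight | each) = Supplier S5 0.31, Supplier S6 0.08, Supplier S3 0.061.
Since the prior is uniform, the posterior is proportional to the likelihood:
  Supplier S5: 0.31
  Supplier S6: 0.08
  Supplier S3: 0.061
Total = 0.451.
Largest term belongs to Supplier S5, so Supplier S5 is most probable.

Supplier S5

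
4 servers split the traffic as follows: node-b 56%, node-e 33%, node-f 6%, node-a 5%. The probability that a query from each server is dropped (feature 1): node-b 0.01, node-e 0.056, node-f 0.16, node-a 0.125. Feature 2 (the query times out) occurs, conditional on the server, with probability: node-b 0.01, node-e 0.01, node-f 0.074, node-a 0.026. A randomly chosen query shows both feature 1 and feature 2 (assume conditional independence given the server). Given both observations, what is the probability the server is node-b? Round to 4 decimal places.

0.0503

Prior × likelihood for each hypothesis:
  node-b: 0.56 × 0.01 × 0.01 = 0.000056
  node-e: 0.33 × 0.056 × 0.01 = 0.0001848
  node-f: 0.06 × 0.16 × 0.074 = 0.0007104
  node-a: 0.05 × 0.125 × 0.026 = 0.0001625
Normalizing constant = 0.0011137.
P(node-b | evidence) = 0.000056 / 0.0011137 ≈ 0.0503.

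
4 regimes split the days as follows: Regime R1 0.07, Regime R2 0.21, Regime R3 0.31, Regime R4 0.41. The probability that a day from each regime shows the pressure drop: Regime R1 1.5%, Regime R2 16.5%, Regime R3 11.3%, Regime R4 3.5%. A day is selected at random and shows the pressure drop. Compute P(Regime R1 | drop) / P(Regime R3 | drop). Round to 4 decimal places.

0.0300

Unnormalized posteriors (prior × likelihood):
  Regime R1: 0.07 × 0.015 = 0.00105
  Regime R2: 0.21 × 0.165 = 0.03465
  Regime R3: 0.31 × 0.113 = 0.03503
  Regime R4: 0.41 × 0.035 = 0.01435
Normalizing constant = 0.08508.
The ratio is 0.00105 / 0.03503 (the normalizer cancels) = 0.0300.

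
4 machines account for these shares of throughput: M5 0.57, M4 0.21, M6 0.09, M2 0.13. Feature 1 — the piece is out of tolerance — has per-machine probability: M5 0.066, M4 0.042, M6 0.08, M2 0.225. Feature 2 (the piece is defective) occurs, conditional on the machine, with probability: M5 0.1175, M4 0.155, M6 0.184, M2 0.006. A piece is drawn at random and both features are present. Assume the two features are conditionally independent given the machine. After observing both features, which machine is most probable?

Compute prior × likelihood for every hypothesis:
  M5: 0.57 × 0.066 × 0.1175 = 0.00442035
  M4: 0.21 × 0.042 × 0.155 = 0.0013671
  M6: 0.09 × 0.08 × 0.184 = 0.0013248
  M2: 0.13 × 0.225 × 0.006 = 0.0001755
Normalizing constant = 0.00728775.
Largest term belongs to M5, so M5 is most probable.

M5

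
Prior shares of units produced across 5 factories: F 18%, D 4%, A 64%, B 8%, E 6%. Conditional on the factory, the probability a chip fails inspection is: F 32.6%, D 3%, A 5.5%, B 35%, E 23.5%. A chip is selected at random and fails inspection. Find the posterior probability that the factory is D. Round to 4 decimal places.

0.0087

Compute prior × likelihood for every hypothesis:
  F: 0.18 × 0.326 = 0.05868
  D: 0.04 × 0.03 = 0.0012
  A: 0.64 × 0.055 = 0.0352
  B: 0.08 × 0.35 = 0.028
  E: 0.06 × 0.235 = 0.0141
Total = 0.13718.
P(D | evidence) = 0.0012 / 0.13718 ≈ 0.0087.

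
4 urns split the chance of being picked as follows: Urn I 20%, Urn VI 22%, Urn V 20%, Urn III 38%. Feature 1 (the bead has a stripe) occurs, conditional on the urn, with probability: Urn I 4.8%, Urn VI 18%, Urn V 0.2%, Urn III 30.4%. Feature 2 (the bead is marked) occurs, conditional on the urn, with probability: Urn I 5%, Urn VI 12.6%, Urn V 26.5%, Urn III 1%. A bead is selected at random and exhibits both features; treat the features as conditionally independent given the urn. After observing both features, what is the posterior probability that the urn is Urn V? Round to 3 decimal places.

Compute prior × likelihood for every hypothesis:
  Urn I: 0.2 × 0.048 × 0.05 = 0.00048
  Urn VI: 0.22 × 0.18 × 0.126 = 0.0049896
  Urn V: 0.2 × 0.002 × 0.265 = 0.000106
  Urn III: 0.38 × 0.304 × 0.01 = 0.0011552
Total = 0.0067308.
P(Urn V | evidence) = 0.000106 / 0.0067308 ≈ 0.016.

0.016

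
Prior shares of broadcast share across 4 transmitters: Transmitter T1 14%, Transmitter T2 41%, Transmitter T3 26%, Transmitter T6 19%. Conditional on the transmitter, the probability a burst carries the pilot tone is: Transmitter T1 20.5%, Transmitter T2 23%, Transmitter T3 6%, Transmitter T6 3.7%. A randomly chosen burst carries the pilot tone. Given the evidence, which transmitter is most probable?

Transmitter T2

Unnormalized posteriors (prior × likelihood):
  Transmitter T1: 0.14 × 0.205 = 0.0287
  Transmitter T2: 0.41 × 0.23 = 0.0943
  Transmitter T3: 0.26 × 0.06 = 0.0156
  Transmitter T6: 0.19 × 0.037 = 0.00703
Total = 0.14563.
Largest term belongs to Transmitter T2, so Transmitter T2 is most probable.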